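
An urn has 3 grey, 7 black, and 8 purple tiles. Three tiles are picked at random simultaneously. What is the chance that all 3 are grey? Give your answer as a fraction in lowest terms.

1/816

Unordered draws without replacement: count favorable combinations over C(18,3).
Favorable = C(3,3) · C(7,0) · C(8,0) = 1; total = C(18,3) = 816.
P = 1/816 = 1/816 ≈ 0.0012.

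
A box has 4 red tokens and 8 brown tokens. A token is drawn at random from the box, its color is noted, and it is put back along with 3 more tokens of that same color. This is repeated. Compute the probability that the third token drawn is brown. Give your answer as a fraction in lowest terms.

Sum over the four possibilities for the first two draws (brown/not-brown each), tracking how the brown count and total change by +3 per draw.
P(third is brown) = 2/3 ≈ 0.6667. (In a Pólya urn every draw has the same marginal probability 8/12.)

2/3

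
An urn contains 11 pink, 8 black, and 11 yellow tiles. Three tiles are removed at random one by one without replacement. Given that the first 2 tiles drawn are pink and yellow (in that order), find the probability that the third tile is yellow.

After removing 1 pink, 1 yellow, the urn has 10 yellow out of 28 remaining.
P(third is yellow | given) = 10/28 = 5/14 ≈ 0.3571.

5/14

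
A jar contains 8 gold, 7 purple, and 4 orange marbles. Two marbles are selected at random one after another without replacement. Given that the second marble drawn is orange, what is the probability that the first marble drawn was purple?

P(first=purple and the second marble drawn is orange) = (7/19)·(4/18) = 14/171.
P(the second marble drawn is orange) = Σ over first color = 16/171 + 14/171 + 2/57 = 4/19.
By Bayes, P(first=purple | the second marble drawn is orange) = 14/171 / 4/19 = 7/18 ≈ 0.3889.

7/18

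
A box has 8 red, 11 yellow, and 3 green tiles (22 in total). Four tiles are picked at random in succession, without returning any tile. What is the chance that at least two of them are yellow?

Sum the hypergeometric tail for j = 2,…,4 yellow tiles.
Favorable = C(11,2)·C(11,2) + C(11,3)·C(11,1) + C(11,4)·C(11,0) = 5170; total = C(22,4) = 7315.
P = 5170/7315 = 94/133 ≈ 0.7068.

94/133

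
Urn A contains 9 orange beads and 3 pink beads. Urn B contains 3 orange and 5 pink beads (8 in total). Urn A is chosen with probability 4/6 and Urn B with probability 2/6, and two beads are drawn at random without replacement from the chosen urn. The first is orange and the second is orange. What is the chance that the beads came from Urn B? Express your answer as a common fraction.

P(E | Urn A) = 6/11; P(E | Urn B) = 3/28.
P(E) = 2/3·6/11 + 1/3·3/28 = 123/308.
By Bayes' rule, P(Urn B | E) = 1/28 / 123/308 = 11/123 ≈ 0.0894.

11/123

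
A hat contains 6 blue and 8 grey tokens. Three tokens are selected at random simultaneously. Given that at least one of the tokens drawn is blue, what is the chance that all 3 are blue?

P(all 3 blue) = C(6,3)/C(14,3) = 5/91; P(at least one blue) = 1 − C(8,3)/C(14,3) = 11/13.
Since 'all 3 blue' ⊆ 'at least one blue', P(all 3 | at least one) = 5/91 / 11/13 = 5/77 ≈ 0.0649.

5/77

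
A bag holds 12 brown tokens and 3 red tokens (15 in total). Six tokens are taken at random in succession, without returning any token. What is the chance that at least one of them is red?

Use the complement: P(at least one red) = 1 − P(no red).
P(none) = C(12,6)/C(15,6) = 924/5005.
So P = 1 − 924/5005 = 53/65 ≈ 0.8154.

53/65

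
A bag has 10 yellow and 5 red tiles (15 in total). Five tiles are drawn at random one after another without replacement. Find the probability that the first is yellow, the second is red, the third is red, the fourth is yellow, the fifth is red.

15/1001

Multiply the conditional probability of each draw in order, without replacement, so each draw removes one from its color and from the total.
P = (10/15) · (5/14) · (4/13) · (9/12) · (3/11) = 15/1001 ≈ 0.0150.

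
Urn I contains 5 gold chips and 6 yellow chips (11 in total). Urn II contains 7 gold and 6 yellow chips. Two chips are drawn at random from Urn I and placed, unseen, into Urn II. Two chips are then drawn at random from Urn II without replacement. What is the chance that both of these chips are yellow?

16/77

Condition on how many of the transferred chips are yellow (from Urn I: 6 yellow of 11; then Urn II has 15 total).
  0 yellow: C(6,0)C(5,2)/C(11,2) = 2/11; then P = C(6,2)/C(15,2) = 1/7
  1 yellow: C(6,1)C(5,1)/C(11,2) = 6/11; then P = C(7,2)/C(15,2) = 1/5
  2 yellow: C(6,2)C(5,0)/C(11,2) = 3/11; then P = C(8,2)/C(15,2) = 4/15
P(both yellow) = 16/77 ≈ 0.2078.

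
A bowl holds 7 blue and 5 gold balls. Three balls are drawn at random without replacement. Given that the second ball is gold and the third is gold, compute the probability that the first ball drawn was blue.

P(first=blue and the second ball is gold and the third is gold) = (7/12)·(5/11)·(4/10) = 7/66.
P(E) = Σ over first color = 7/66 + 1/22 = 5/33.
By Bayes, P(first=blue | E) = 7/66 / 5/33 = 7/10 ≈ 0.7000.

7/10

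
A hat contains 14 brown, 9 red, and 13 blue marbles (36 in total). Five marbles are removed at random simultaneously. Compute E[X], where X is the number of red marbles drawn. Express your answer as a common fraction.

By linearity of expectation, E[X] = Σ P(draw i is red); by symmetry each draw (even without replacement) has P(red) = 9/36.
E[X] = 5 · 9/36 = 5/4 ≈ 1.2500.

5/4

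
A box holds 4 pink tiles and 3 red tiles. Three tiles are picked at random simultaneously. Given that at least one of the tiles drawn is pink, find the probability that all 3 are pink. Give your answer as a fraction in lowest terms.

2/17

P(all 3 pink) = C(4,3)/C(7,3) = 4/35; P(at least one pink) = 1 − C(3,3)/C(7,3) = 34/35.
Since 'all 3 pink' ⊆ 'at least one pink', P(all 3 | at least one) = 4/35 / 34/35 = 2/17 ≈ 0.1176.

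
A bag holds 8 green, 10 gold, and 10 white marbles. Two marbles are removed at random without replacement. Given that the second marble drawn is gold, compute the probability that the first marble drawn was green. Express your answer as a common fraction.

P(first=green and the second marble drawn is gold) = (8/28)·(10/27) = 20/189.
P(the second marble drawn is gold) = Σ over first color = 20/189 + 5/42 + 25/189 = 5/14.
By Bayes, P(first=green | the second marble drawn is gold) = 20/189 / 5/14 = 8/27 ≈ 0.2963.

8/27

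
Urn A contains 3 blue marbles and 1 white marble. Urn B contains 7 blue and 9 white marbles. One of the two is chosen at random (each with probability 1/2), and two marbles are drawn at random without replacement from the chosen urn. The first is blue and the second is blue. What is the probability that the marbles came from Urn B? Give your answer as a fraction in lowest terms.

P(E | Urn A) = 1/2; P(E | Urn B) = 7/40.
P(E) = 1/2·1/2 + 1/2·7/40 = 27/80.
By Bayes' rule, P(Urn B | E) = 7/80 / 27/80 = 7/27 ≈ 0.2593.

7/27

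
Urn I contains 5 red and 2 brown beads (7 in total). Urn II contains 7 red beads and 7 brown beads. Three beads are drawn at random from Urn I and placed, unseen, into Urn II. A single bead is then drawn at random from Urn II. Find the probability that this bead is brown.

Condition on how many of the transferred beads are brown (from Urn I: 2 brown of 7; then Urn II has 17 total).
  0 brown: C(2,0)C(5,3)/C(7,3) = 2/7; then P = 7/17
  1 brown: C(2,1)C(5,2)/C(7,3) = 4/7; then P = 8/17
  2 brown: C(2,2)C(5,1)/C(7,3) = 1/7; then P = 9/17
P(brown from Urn II) = 55/119 ≈ 0.4622.

55/119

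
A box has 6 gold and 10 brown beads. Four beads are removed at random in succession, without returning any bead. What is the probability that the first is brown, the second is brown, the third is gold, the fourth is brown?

Multiply the conditional probability of each draw in order, without replacement, so each draw removes one from its color and from the total.
P = (10/16) · (9/15) · (6/14) · (8/13) = 9/91 ≈ 0.0989.

9/91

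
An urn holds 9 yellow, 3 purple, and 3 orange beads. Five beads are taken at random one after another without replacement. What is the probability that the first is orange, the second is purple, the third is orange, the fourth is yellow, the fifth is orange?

9/20020

Multiply the conditional probability of each draw in order, without replacement, so each draw removes one from its color and from the total.
P = (3/15) · (3/14) · (2/13) · (9/12) · (1/11) = 9/20020 ≈ 0.0004.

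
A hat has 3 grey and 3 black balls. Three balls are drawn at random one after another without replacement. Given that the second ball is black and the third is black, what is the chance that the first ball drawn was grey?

P(first=grey and the second ball is black and the third is black) = (3/6)·(3/5)·(2/4) = 3/20.
P(E) = Σ over first color = 3/20 + 1/20 = 1/5.
By Bayes, P(first=grey | E) = 3/20 / 1/5 = 3/4 ≈ 0.7500.

3/4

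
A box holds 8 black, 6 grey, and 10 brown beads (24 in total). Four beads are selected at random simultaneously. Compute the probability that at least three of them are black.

Sum the hypergeometric tail for j = 3,…,4 black beads.
Favorable = C(8,3)·C(16,1) + C(8,4)·C(16,0) = 966; total = C(24,4) = 10626.
P = 966/10626 = 1/11 ≈ 0.0909.

1/11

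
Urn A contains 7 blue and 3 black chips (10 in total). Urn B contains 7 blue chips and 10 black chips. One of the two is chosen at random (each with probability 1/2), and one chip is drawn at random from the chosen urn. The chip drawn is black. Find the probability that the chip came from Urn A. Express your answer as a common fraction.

51/151

P(black | Urn A) = 3/10; P(black | Urn B) = 10/17.
P(black) = 1/2·3/10 + 1/2·10/17 = 151/340.
By Bayes' rule, P(Urn A | black) = 3/20 / 151/340 = 51/151 ≈ 0.3377.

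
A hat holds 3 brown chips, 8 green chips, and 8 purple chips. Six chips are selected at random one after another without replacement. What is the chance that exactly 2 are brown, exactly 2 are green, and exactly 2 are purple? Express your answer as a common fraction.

28/323

Unordered draws without replacement: count favorable combinations over C(19,6).
Favorable = C(3,2) · C(8,2) · C(8,2) = 2352; total = C(19,6) = 27132.
P = 2352/27132 = 28/323 ≈ 0.0867.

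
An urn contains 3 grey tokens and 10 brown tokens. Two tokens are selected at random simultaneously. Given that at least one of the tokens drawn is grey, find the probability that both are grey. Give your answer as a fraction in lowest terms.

P(both grey) = C(3,2)/C(13,2) = 1/26; P(at least one grey) = 1 − C(10,2)/C(13,2) = 11/26.
Since 'both grey' ⊆ 'at least one grey', P(both | at least one) = 1/26 / 11/26 = 1/11 ≈ 0.0909.

1/11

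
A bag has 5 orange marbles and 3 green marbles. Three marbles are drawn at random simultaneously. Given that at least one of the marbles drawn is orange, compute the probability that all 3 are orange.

2/11

P(all 3 orange) = C(5,3)/C(8,3) = 5/28; P(at least one orange) = 1 − C(3,3)/C(8,3) = 55/56.
Since 'all 3 orange' ⊆ 'at least one orange', P(all 3 | at least one) = 5/28 / 55/56 = 2/11 ≈ 0.1818.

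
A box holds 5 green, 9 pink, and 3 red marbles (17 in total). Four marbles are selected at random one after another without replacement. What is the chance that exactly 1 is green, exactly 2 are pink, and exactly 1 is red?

27/119

Unordered draws without replacement: count favorable combinations over C(17,4).
Favorable = C(5,1) · C(9,2) · C(3,1) = 540; total = C(17,4) = 2380.
P = 540/2380 = 27/119 ≈ 0.2269.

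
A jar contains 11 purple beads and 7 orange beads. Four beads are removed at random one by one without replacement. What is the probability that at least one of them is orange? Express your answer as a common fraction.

91/102

Use the complement: P(at least one orange) = 1 − P(no orange).
P(none) = C(11,4)/C(18,4) = 330/3060.
So P = 1 − 330/3060 = 91/102 ≈ 0.8922.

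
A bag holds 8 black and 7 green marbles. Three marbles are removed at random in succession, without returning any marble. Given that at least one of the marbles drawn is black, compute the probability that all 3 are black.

P(all 3 black) = C(8,3)/C(15,3) = 8/65; P(at least one black) = 1 − C(7,3)/C(15,3) = 12/13.
Since 'all 3 black' ⊆ 'at least one black', P(all 3 | at least one) = 8/65 / 12/13 = 2/15 ≈ 0.1333.

2/15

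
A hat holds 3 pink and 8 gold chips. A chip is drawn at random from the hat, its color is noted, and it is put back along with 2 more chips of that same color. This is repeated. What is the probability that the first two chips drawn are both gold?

After a gold draw the hat holds 10 gold out of 13.
P = (8/11)·(10/13) = 80/143 ≈ 0.5594.

80/143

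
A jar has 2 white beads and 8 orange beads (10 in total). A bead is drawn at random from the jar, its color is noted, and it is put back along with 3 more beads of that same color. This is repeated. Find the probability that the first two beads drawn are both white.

After a white draw the jar holds 5 white out of 13.
P = (2/10)·(5/13) = 1/13 ≈ 0.0769.

1/13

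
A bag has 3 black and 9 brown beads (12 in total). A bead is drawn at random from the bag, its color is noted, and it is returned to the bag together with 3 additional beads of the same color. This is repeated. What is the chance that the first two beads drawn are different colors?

Either brown then black, or black then brown; after the first draw the total is 15.
P = (9/12)·(3/15) + (3/12)·(9/15) = 3/10 ≈ 0.3000.

3/10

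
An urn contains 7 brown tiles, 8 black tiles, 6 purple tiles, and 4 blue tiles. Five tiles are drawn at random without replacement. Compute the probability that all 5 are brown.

1/2530

Unordered draws without replacement: count favorable combinations over C(25,5).
Favorable = C(7,5) · C(8,0) · C(6,0) · C(4,0) = 21; total = C(25,5) = 53130.
P = 21/53130 = 1/2530 ≈ 0.0004.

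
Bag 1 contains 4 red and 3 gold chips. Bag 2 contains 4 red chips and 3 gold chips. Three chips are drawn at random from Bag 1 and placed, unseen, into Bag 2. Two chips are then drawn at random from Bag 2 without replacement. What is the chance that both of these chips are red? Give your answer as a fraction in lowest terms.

Condition on how many of the transferred chips are red (from Bag 1: 4 red of 7; then Bag 2 has 10 total).
  0 red: C(4,0)C(3,3)/C(7,3) = 1/35; then P = C(4,2)/C(10,2) = 2/15
  1 red: C(4,1)C(3,2)/C(7,3) = 12/35; then P = C(5,2)/C(10,2) = 2/9
  2 red: C(4,2)C(3,1)/C(7,3) = 18/35; then P = C(6,2)/C(10,2) = 1/3
  3 red: C(4,3)C(3,0)/C(7,3) = 4/35; then P = C(7,2)/C(10,2) = 7/15
P(both red) = 32/105 ≈ 0.3048.

32/105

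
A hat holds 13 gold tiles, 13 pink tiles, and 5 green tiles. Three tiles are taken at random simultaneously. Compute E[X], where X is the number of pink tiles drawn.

39/31

By linearity of expectation, E[X] = Σ P(draw i is pink); by symmetry each draw (even without replacement) has P(pink) = 13/31.
E[X] = 3 · 13/31 = 39/31 ≈ 1.2581.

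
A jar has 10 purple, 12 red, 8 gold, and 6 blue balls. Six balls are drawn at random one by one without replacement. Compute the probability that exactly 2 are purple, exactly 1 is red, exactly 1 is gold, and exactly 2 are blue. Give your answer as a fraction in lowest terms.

1350/40579

Unordered draws without replacement: count favorable combinations over C(36,6).
Favorable = C(10,2) · C(12,1) · C(8,1) · C(6,2) = 64800; total = C(36,6) = 1947792.
P = 64800/1947792 = 1350/40579 ≈ 0.0333.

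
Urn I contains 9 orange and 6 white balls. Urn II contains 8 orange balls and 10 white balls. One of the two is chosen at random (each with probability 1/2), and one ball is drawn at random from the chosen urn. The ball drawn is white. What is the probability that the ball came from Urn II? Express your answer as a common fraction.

25/43

P(white | Urn I) = 2/5; P(white | Urn II) = 5/9.
P(white) = 1/2·2/5 + 1/2·5/9 = 43/90.
By Bayes' rule, P(Urn II | white) = 5/18 / 43/90 = 25/43 ≈ 0.5814.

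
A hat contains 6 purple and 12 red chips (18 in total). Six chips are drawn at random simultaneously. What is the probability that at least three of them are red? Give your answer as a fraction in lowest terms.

Sum the hypergeometric tail for j = 3,…,6 red chips.
Favorable = C(12,3)·C(6,3) + C(12,4)·C(6,2) + C(12,5)·C(6,1) + C(12,6)·C(6,0) = 17501; total = C(18,6) = 18564.
P = 17501/18564 = 17501/18564 ≈ 0.9427.

17501/18564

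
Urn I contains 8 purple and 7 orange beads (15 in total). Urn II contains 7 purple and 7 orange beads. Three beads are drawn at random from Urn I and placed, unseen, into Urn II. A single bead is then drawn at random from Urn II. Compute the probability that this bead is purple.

43/85

Condition on how many of the transferred beads are purple (from Urn I: 8 purple of 15; then Urn II has 17 total).
  0 purple: C(8,0)C(7,3)/C(15,3) = 1/13; then P = 7/17
  1 purple: C(8,1)C(7,2)/C(15,3) = 24/65; then P = 8/17
  2 purple: C(8,2)C(7,1)/C(15,3) = 28/65; then P = 9/17
  3 purple: C(8,3)C(7,0)/C(15,3) = 8/65; then P = 10/17
P(purple from Urn II) = 43/85 ≈ 0.5059.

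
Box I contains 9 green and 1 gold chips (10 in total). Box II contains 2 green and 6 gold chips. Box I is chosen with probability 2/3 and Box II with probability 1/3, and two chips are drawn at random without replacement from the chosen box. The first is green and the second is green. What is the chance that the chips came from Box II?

P(E | Box I) = 4/5; P(E | Box II) = 1/28.
P(E) = 2/3·4/5 + 1/3·1/28 = 229/420.
By Bayes' rule, P(Box II | E) = 1/84 / 229/420 = 5/229 ≈ 0.0218.

5/229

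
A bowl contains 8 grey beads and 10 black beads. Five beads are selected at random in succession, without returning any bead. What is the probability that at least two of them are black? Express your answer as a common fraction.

31/34

Sum the hypergeometric tail for j = 2,…,5 black beads.
Favorable = C(10,2)·C(8,3) + C(10,3)·C(8,2) + C(10,4)·C(8,1) + C(10,5)·C(8,0) = 7812; total = C(18,5) = 8568.
P = 7812/8568 = 31/34 ≈ 0.9118.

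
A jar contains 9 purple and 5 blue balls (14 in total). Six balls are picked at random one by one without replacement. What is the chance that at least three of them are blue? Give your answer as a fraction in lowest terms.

49/143

Sum the hypergeometric tail for j = 3,…,5 blue balls.
Favorable = C(5,3)·C(9,3) + C(5,4)·C(9,2) + C(5,5)·C(9,1) = 1029; total = C(14,6) = 3003.
P = 1029/3003 = 49/143 ≈ 0.3427.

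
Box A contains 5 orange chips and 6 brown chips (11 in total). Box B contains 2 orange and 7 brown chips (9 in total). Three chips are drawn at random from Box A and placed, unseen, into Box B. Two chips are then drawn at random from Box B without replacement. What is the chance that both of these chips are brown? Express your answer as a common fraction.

Condition on how many of the transferred chips are brown (from Box A: 6 brown of 11; then Box B has 12 total).
  0 brown: C(6,0)C(5,3)/C(11,3) = 2/33; then P = C(7,2)/C(12,2) = 7/22
  1 brown: C(6,1)C(5,2)/C(11,3) = 4/11; then P = C(8,2)/C(12,2) = 14/33
  2 brown: C(6,2)C(5,1)/C(11,3) = 5/11; then P = C(9,2)/C(12,2) = 6/11
  3 brown: C(6,3)C(5,0)/C(11,3) = 4/33; then P = C(10,2)/C(12,2) = 15/22
P(both brown) = 61/121 ≈ 0.5041.

61/121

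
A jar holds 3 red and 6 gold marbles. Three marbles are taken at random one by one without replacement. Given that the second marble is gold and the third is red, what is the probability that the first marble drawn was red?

P(first=red and the second marble is gold and the third is red) = (3/9)·(6/8)·(2/7) = 1/14.
P(E) = Σ over first color = 1/14 + 5/28 = 1/4.
By Bayes, P(first=red | E) = 1/14 / 1/4 = 2/7 ≈ 0.2857.

2/7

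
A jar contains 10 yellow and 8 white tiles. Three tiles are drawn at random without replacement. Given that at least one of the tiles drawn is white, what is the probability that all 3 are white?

P(all 3 white) = C(8,3)/C(18,3) = 7/102; P(at least one white) = 1 − C(10,3)/C(18,3) = 29/34.
Since 'all 3 white' ⊆ 'at least one white', P(all 3 | at least one) = 7/102 / 29/34 = 7/87 ≈ 0.0805.

7/87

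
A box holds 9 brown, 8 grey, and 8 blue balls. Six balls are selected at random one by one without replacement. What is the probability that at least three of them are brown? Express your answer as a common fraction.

Sum the hypergeometric tail for j = 3,…,6 brown balls.
Favorable = C(9,3)·C(16,3) + C(9,4)·C(16,2) + C(9,5)·C(16,1) + C(9,6)·C(16,0) = 64260; total = C(25,6) = 177100.
P = 64260/177100 = 459/1265 ≈ 0.3628.

459/1265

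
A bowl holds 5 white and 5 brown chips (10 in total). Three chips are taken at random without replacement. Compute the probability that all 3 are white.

1/12

Unordered draws without replacement: count favorable combinations over C(10,3).
Favorable = C(5,3) · C(5,0) = 10; total = C(10,3) = 120.
P = 10/120 = 1/12 ≈ 0.0833.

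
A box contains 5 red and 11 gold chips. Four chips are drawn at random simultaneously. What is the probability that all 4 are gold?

Unordered draws without replacement: count favorable combinations over C(16,4).
Favorable = C(5,0) · C(11,4) = 330; total = C(16,4) = 1820.
P = 330/1820 = 33/182 ≈ 0.1813.

33/182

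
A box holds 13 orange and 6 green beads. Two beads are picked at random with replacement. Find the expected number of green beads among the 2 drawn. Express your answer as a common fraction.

12/19

By linearity of expectation, E[X] = Σ P(draw i is green); each independent draw has P(green) = 6/19.
E[X] = 2 · 6/19 = 12/19 ≈ 0.6316.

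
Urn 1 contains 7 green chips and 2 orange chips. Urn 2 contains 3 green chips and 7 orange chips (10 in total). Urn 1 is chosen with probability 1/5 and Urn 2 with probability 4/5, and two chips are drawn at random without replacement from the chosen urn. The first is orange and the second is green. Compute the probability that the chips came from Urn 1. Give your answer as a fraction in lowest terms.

5/29

P(E | Urn 1) = 7/36; P(E | Urn 2) = 7/30.
P(E) = 1/5·7/36 + 4/5·7/30 = 203/900.
By Bayes' rule, P(Urn 1 | E) = 7/180 / 203/900 = 5/29 ≈ 0.1724.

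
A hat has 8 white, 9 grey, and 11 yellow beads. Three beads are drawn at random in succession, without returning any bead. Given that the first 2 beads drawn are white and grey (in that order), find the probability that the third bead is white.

After removing 1 white, 1 grey, the hat has 7 white out of 26 remaining.
P(third is white | given) = 7/26 ≈ 0.2692.

7/26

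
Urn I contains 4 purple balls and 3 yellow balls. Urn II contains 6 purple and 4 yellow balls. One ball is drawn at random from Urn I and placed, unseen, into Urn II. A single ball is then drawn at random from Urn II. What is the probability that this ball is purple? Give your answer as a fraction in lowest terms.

Condition on how many of the transferred balls are purple (from Urn I: 4 purple of 7; then Urn II has 11 total).
  0 purple: C(4,0)C(3,1)/C(7,1) = 3/7; then P = 6/11
  1 purple: C(4,1)C(3,0)/C(7,1) = 4/7; then P = 7/11
P(purple from Urn II) = 46/77 ≈ 0.5974.

46/77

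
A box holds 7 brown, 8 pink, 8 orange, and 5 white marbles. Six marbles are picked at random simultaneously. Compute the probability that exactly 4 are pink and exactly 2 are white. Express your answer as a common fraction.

Unordered draws without replacement: count favorable combinations over C(28,6).
Favorable = C(7,0) · C(8,4) · C(8,0) · C(5,2) = 700; total = C(28,6) = 376740.
P = 700/376740 = 5/2691 ≈ 0.0019.

5/2691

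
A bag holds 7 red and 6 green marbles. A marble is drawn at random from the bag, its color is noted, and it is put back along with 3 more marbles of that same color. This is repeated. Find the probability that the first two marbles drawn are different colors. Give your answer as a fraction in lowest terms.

21/52

Either red then green, or green then red; after the first draw the total is 16.
P = (7/13)·(6/16) + (6/13)·(7/16) = 21/52 ≈ 0.4038.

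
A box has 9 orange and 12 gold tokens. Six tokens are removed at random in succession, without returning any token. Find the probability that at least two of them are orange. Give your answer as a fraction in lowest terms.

Sum the hypergeometric tail for j = 2,…,6 orange tokens.
Favorable = C(9,2)·C(12,4) + C(9,3)·C(12,3) + C(9,4)·C(12,2) + C(9,5)·C(12,1) + C(9,6)·C(12,0) = 46212; total = C(21,6) = 54264.
P = 46212/54264 = 3851/4522 ≈ 0.8516.

3851/4522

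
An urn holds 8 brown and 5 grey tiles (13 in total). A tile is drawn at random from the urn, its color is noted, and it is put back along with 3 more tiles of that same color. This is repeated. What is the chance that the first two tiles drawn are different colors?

Either brown then grey, or grey then brown; after the first draw the total is 16.
P = (8/13)·(5/16) + (5/13)·(8/16) = 5/13 ≈ 0.3846.

5/13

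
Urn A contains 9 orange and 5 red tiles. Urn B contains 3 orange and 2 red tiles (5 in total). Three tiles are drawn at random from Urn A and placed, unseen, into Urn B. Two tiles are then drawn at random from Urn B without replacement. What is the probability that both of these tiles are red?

Condition on how many of the transferred tiles are red (from Urn A: 5 red of 14; then Urn B has 8 total).
  0 red: C(5,0)C(9,3)/C(14,3) = 3/13; then P = C(2,2)/C(8,2) = 1/28
  1 red: C(5,1)C(9,2)/C(14,3) = 45/91; then P = C(3,2)/C(8,2) = 3/28
  2 red: C(5,2)C(9,1)/C(14,3) = 45/182; then P = C(4,2)/C(8,2) = 3/14
  3 red: C(5,3)C(9,0)/C(14,3) = 5/182; then P = C(5,2)/C(8,2) = 5/14
P(both red) = 79/637 ≈ 0.1240.

79/637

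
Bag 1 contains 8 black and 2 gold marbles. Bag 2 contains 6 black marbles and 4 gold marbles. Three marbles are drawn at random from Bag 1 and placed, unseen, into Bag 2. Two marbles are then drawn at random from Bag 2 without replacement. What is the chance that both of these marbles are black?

Condition on how many of the transferred marbles are black (from Bag 1: 8 black of 10; then Bag 2 has 13 total).
  1 black: C(8,1)C(2,2)/C(10,3) = 1/15; then P = C(7,2)/C(13,2) = 7/26
  2 black: C(8,2)C(2,1)/C(10,3) = 7/15; then P = C(8,2)/C(13,2) = 14/39
  3 black: C(8,3)C(2,0)/C(10,3) = 7/15; then P = C(9,2)/C(13,2) = 6/13
P(both black) = 469/1170 ≈ 0.4009.

469/1170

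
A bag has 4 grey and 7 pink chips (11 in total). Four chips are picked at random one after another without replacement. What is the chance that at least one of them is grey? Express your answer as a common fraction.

59/66

Use the complement: P(at least one grey) = 1 − P(no grey).
P(none) = C(7,4)/C(11,4) = 35/330.
So P = 1 − 35/330 = 59/66 ≈ 0.8939.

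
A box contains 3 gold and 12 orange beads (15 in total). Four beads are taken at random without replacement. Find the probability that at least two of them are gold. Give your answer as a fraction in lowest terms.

2/13

Sum the hypergeometric tail for j = 2,…,3 gold beads.
Favorable = C(3,2)·C(12,2) + C(3,3)·C(12,1) = 210; total = C(15,4) = 1365.
P = 210/1365 = 2/13 ≈ 0.1538.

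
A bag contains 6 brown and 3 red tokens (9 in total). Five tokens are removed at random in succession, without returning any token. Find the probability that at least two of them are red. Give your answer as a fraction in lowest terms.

Sum the hypergeometric tail for j = 2,…,3 red tokens.
Favorable = C(3,2)·C(6,3) + C(3,3)·C(6,2) = 75; total = C(9,5) = 126.
P = 75/126 = 25/42 ≈ 0.5952.

25/42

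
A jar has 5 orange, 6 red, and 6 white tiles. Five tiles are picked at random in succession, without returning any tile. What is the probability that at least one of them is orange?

1349/1547

Use the complement: P(at least one orange) = 1 − P(no orange).
P(none) = C(12,5)/C(17,5) = 792/6188.
So P = 1 − 792/6188 = 1349/1547 ≈ 0.8720.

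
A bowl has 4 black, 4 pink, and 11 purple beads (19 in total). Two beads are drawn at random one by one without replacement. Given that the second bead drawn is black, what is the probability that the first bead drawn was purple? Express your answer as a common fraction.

11/18

P(first=purple and the second bead drawn is black) = (11/19)·(4/18) = 22/171.
P(the second bead drawn is black) = Σ over first color = 2/57 + 8/171 + 22/171 = 4/19.
By Bayes, P(first=purple | the second bead drawn is black) = 22/171 / 4/19 = 11/18 ≈ 0.6111.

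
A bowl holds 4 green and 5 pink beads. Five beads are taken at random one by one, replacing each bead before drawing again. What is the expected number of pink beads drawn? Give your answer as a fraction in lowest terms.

By linearity of expectation, E[X] = Σ P(draw i is pink); each independent draw has P(pink) = 5/9.
E[X] = 5 · 5/9 = 25/9 ≈ 2.7778.

25/9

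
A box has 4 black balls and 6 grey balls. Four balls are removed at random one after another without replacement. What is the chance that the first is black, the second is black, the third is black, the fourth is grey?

Multiply the conditional probability of each draw in order, without replacement, so each draw removes one from its color and from the total.
P = (4/10) · (3/9) · (2/8) · (6/7) = 1/35 ≈ 0.0286.

1/35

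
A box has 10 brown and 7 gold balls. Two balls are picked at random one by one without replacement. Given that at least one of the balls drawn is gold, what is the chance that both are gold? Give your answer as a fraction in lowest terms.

3/13

P(both gold) = C(7,2)/C(17,2) = 21/136; P(at least one gold) = 1 − C(10,2)/C(17,2) = 91/136.
Since 'both gold' ⊆ 'at least one gold', P(both | at least one) = 21/136 / 91/136 = 3/13 ≈ 0.2308.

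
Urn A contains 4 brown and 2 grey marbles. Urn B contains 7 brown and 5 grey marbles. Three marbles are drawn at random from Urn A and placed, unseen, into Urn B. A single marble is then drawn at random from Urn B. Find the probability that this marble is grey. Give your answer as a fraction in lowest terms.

Condition on how many of the transferred marbles are grey (from Urn A: 2 grey of 6; then Urn B has 15 total).
  0 grey: C(2,0)C(4,3)/C(6,3) = 1/5; then P = 5/15
  1 grey: C(2,1)C(4,2)/C(6,3) = 3/5; then P = 6/15
  2 grey: C(2,2)C(4,1)/C(6,3) = 1/5; then P = 7/15
P(grey from Urn B) = 2/5 ≈ 0.4000.

2/5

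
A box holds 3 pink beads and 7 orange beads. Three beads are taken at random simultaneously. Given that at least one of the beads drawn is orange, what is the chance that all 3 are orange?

P(all 3 orange) = C(7,3)/C(10,3) = 7/24; P(at least one orange) = 1 − C(3,3)/C(10,3) = 119/120.
Since 'all 3 orange' ⊆ 'at least one orange', P(all 3 | at least one) = 7/24 / 119/120 = 5/17 ≈ 0.2941.

5/17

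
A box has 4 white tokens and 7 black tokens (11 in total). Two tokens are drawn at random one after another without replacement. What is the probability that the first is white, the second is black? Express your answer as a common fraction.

14/55

Multiply the conditional probability of each draw in order, without replacement, so each draw removes one from its color and from the total.
P = (4/11) · (7/10) = 14/55 ≈ 0.2545.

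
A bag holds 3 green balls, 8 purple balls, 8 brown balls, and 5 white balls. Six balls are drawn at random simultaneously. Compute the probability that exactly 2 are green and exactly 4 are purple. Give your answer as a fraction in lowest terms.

Unordered draws without replacement: count favorable combinations over C(24,6).
Favorable = C(3,2) · C(8,4) · C(8,0) · C(5,0) = 210; total = C(24,6) = 134596.
P = 210/134596 = 15/9614 ≈ 0.0016.

15/9614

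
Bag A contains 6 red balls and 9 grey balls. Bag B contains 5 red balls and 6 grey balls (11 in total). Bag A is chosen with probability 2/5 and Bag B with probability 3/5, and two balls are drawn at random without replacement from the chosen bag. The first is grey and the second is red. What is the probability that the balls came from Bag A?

P(E | Bag A) = 9/35; P(E | Bag B) = 3/11.
P(E) = 2/5·9/35 + 3/5·3/11 = 513/1925.
By Bayes' rule, P(Bag A | E) = 18/175 / 513/1925 = 22/57 ≈ 0.3860.

22/57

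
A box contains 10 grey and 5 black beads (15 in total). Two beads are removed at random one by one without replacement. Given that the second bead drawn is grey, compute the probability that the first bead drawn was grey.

9/14

P(first=grey and the second bead drawn is grey) = (10/15)·(9/14) = 3/7.
P(the second bead drawn is grey) = Σ over first color = 3/7 + 5/21 = 2/3.
By Bayes, P(first=grey | the second bead drawn is grey) = 3/7 / 2/3 = 9/14 ≈ 0.6429.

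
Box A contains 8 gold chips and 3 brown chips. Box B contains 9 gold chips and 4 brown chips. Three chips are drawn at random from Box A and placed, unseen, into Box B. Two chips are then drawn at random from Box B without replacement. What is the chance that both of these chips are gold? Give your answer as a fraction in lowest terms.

131/275

Condition on how many of the transferred chips are gold (from Box A: 8 gold of 11; then Box B has 16 total).
  0 gold: C(8,0)C(3,3)/C(11,3) = 1/165; then P = C(9,2)/C(16,2) = 3/10
  1 gold: C(8,1)C(3,2)/C(11,3) = 8/55; then P = C(10,2)/C(16,2) = 3/8
  2 gold: C(8,2)C(3,1)/C(11,3) = 28/55; then P = C(11,2)/C(16,2) = 11/24
  3 gold: C(8,3)C(3,0)/C(11,3) = 56/165; then P = C(12,2)/C(16,2) = 11/20
P(both gold) = 131/275 ≈ 0.4764.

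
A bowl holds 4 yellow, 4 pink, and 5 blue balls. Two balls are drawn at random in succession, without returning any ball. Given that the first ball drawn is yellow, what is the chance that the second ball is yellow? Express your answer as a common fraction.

1/4

After removing 1 yellow, the bowl has 3 yellow out of 12 remaining.
P(second is yellow | given) = 3/12 = 1/4 ≈ 0.2500.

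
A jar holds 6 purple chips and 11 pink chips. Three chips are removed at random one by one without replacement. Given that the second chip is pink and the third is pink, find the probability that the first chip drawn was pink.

3/5

P(first=pink and the second chip is pink and the third is pink) = (11/17)·(10/16)·(9/15) = 33/136.
P(E) = Σ over first color = 11/68 + 33/136 = 55/136.
By Bayes, P(first=pink | E) = 33/136 / 55/136 = 3/5 ≈ 0.6000.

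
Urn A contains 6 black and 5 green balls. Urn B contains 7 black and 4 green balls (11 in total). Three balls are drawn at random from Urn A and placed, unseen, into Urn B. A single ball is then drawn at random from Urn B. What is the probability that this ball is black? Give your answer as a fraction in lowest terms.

Condition on how many of the transferred balls are black (from Urn A: 6 black of 11; then Urn B has 14 total).
  0 black: C(6,0)C(5,3)/C(11,3) = 2/33; then P = 7/14
  1 black: C(6,1)C(5,2)/C(11,3) = 4/11; then P = 8/14
  2 black: C(6,2)C(5,1)/C(11,3) = 5/11; then P = 9/14
  3 black: C(6,3)C(5,0)/C(11,3) = 4/33; then P = 10/14
P(black from Urn B) = 95/154 ≈ 0.6169.

95/154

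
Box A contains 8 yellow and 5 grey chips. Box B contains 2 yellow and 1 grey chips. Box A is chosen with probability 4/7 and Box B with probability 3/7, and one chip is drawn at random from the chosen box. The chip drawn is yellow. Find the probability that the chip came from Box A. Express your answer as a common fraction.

P(yellow | Box A) = 8/13; P(yellow | Box B) = 2/3.
P(yellow) = 4/7·8/13 + 3/7·2/3 = 58/91.
By Bayes' rule, P(Box A | yellow) = 32/91 / 58/91 = 16/29 ≈ 0.5517.

16/29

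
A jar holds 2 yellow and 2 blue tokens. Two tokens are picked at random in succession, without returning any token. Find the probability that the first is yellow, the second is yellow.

1/6

Multiply the conditional probability of each draw in order, without replacement, so each draw removes one from its color and from the total.
P = (2/4) · (1/3) = 1/6 ≈ 0.1667.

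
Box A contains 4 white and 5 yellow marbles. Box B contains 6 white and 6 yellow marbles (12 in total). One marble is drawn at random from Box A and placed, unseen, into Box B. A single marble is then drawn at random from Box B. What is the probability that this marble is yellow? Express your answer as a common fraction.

59/117

Condition on how many of the transferred marbles are yellow (from Box A: 5 yellow of 9; then Box B has 13 total).
  0 yellow: C(5,0)C(4,1)/C(9,1) = 4/9; then P = 6/13
  1 yellow: C(5,1)C(4,0)/C(9,1) = 5/9; then P = 7/13
P(yellow from Box B) = 59/117 ≈ 0.5043.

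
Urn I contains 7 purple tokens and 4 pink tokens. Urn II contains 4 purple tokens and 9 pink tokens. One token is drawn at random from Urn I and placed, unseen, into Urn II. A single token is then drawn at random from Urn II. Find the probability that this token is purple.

51/154

Condition on how many of the transferred tokens are purple (from Urn I: 7 purple of 11; then Urn II has 14 total).
  0 purple: C(7,0)C(4,1)/C(11,1) = 4/11; then P = 4/14
  1 purple: C(7,1)C(4,0)/C(11,1) = 7/11; then P = 5/14
P(purple from Urn II) = 51/154 ≈ 0.3312.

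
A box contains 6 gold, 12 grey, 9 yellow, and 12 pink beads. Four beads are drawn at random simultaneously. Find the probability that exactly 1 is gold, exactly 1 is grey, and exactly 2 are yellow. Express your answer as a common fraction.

288/9139

Unordered draws without replacement: count favorable combinations over C(39,4).
Favorable = C(6,1) · C(12,1) · C(9,2) · C(12,0) = 2592; total = C(39,4) = 82251.
P = 2592/82251 = 288/9139 ≈ 0.0315.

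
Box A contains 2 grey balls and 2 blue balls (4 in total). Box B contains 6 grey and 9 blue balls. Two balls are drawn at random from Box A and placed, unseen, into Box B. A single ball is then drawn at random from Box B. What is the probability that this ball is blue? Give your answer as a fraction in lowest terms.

Condition on how many of the transferred balls are blue (from Box A: 2 blue of 4; then Box B has 17 total).
  0 blue: C(2,0)C(2,2)/C(4,2) = 1/6; then P = 9/17
  1 blue: C(2,1)C(2,1)/C(4,2) = 2/3; then P = 10/17
  2 blue: C(2,2)C(2,0)/C(4,2) = 1/6; then P = 11/17
P(blue from Box B) = 10/17 ≈ 0.5882.

10/17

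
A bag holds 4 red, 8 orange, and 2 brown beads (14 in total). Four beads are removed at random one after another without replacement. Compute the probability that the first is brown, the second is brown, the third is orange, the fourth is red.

8/3003

Multiply the conditional probability of each draw in order, without replacement, so each draw removes one from its color and from the total.
P = (2/14) · (1/13) · (8/12) · (4/11) = 8/3003 ≈ 0.0027.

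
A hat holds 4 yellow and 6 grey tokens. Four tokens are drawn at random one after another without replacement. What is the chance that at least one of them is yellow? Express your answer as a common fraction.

13/14

Use the complement: P(at least one yellow) = 1 − P(no yellow).
P(none) = C(6,4)/C(10,4) = 15/210.
So P = 1 − 15/210 = 13/14 ≈ 0.9286.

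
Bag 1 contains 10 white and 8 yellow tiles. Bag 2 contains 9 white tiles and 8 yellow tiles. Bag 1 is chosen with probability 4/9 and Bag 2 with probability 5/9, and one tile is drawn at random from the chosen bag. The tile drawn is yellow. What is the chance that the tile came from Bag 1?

P(yellow | Bag 1) = 4/9; P(yellow | Bag 2) = 8/17.
P(yellow) = 4/9·4/9 + 5/9·8/17 = 632/1377.
By Bayes' rule, P(Bag 1 | yellow) = 16/81 / 632/1377 = 34/79 ≈ 0.4304.

34/79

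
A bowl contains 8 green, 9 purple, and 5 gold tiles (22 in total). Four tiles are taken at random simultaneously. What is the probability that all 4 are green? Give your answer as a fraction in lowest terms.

2/209

Unordered draws without replacement: count favorable combinations over C(22,4).
Favorable = C(8,4) · C(9,0) · C(5,0) = 70; total = C(22,4) = 7315.
P = 70/7315 = 2/209 ≈ 0.0096.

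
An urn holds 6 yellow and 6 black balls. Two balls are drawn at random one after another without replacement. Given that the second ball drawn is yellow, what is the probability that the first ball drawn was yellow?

P(first=yellow and the second ball drawn is yellow) = (6/12)·(5/11) = 5/22.
P(the second ball drawn is yellow) = Σ over first color = 5/22 + 3/11 = 1/2.
By Bayes, P(first=yellow | the second ball drawn is yellow) = 5/22 / 1/2 = 5/11 ≈ 0.4545.

5/11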